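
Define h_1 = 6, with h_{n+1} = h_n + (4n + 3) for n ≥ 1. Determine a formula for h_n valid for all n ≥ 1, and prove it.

Claim: h_n = 2n^2 + n + 3.

Base case: h_1 = 6, and 2·1^2 + 1 + 3 = 6.
Assume h_r = 2r^2 + r + 3.
Then h_{r+1} = h_r + (4r + 3) = (2r^2 + r + 3) + (4r + 3) = 2r^2 + 5r + 6,
and 2·(r+1)^2 + (r+1) + 3 = 2r^2 + 5r + 6.
By induction, h_n = 2n^2 + n + 3 for all n ≥ 1.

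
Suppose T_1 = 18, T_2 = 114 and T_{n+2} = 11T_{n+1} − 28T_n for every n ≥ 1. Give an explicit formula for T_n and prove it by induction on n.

Claim: T_n = 2·7^n + 4^n.

Base cases: T_1 = 18 and 2·7^1 + 4^1 = 18; T_2 = 114 and 2·7^2 + 4^2 = 114.
Assume T_j = 2·7^j + 4^j for all 1 ≤ j ≤ k, where k ≥ 2.
Then T_{k+1} = 11T_k − 28T_{k−1} = 11·(2·7^k + 4^k) − 28·(2·7^{k−1} + 4^{k−1}) = 2·(11·7 − 28)7^{k−1} + (11·4 − 28)4^{k−1} = 98·7^{k−1} + 16·4^{k−1} = 2·7^{k+1} + 4^{k+1}.
By strong induction, T_n = 2·7^n + 4^n for all n ≥ 1.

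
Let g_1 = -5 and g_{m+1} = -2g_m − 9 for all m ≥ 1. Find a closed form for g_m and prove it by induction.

Claim: g_m = (-2)^m − 3.

Base case: g_1 = -5, and (-2)^1 − 3 = -2 − 3 = -5.
Assume g_j = (-2)^j − 3 for some j ≥ 1.
Then g_{j+1} = -2g_j − 9 = -2·((-2)^j − 3) − 9 = -2·(-2)^j + 6 − 9 = (-2)^{j+1} − 3.
Hence g_m = (-2)^m − 3 for every m ≥ 1, by induction.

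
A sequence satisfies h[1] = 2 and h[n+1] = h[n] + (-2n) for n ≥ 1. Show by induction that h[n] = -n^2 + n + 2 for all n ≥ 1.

Base case: h[1] = 2, and -1^2 + 1 + 2 = 2.
Assume h[r] = -r^2 + r + 2.
Then h[r+1] = h[r] + (-2r) = (-r^2 + r + 2) + (-2r) = -r^2 − r + 2,
and -(r+1)^2 + (r+1) + 2 = -r^2 − r + 2.
Hence h[n] = -n^2 + n + 2 for every n ≥ 1, by induction.

h[n] = -n^2 + n + 2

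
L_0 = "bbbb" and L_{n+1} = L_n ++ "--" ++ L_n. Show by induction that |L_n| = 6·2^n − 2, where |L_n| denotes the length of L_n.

Base case: |L_0| = 4, and 6·2^0 − 2 = 4.
Assume |L_m| = 6·2^m − 2.
Then |L_{m+1}| = |L_m| + 2 + |L_m| = 2|L_m| + 2 = 2(6·2^m − 2) + 2 = 6·2^{m+1} − 4 + 2 = 6·2^{m+1} − 2.
By induction, |L_n| = 6·2^n − 2 for all n ≥ 0.

|L_n| = 6·2^n − 2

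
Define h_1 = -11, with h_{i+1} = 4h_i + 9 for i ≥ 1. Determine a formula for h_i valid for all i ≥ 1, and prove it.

Claim: h_i = -2·4^i − 3.

Base case: h_1 = -11, and -2·4^1 − 3 = -8 − 3 = -11.
Assume h_r = -2·4^r − 3 for some r ≥ 1.
Then h_{r+1} = 4h_r + 9 = 4·(-2·4^r − 3) + 9 = -8·4^r − 12 + 9 = -2·4^{r+1} − 3.
By induction, h_i = -2·4^i − 3 for all i ≥ 1.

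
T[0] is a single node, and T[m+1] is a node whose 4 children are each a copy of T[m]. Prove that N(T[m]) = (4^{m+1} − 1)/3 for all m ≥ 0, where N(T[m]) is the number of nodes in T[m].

Base case: N(T[0]) = 1, and (4^{0+1} − 1)/3 = 1.
Assume N(T[r]) = (4^{r+1} − 1)/3.
Then N(T[r+1]) = 1 + 4N(T[r]) = 1 + 4·(4^{r+1} − 1)/3 = 1 + (4^{r+2} − 4)/3 = (3 + 4^{r+2} − 4)/3 = (4^{r+2} − 1)/3.
So the formula holds for r+1, and by induction N(T[m]) = (4^{m+1} − 1)/3 for all m ≥ 0.

N(T[m]) = (4^{m+1} − 1)/3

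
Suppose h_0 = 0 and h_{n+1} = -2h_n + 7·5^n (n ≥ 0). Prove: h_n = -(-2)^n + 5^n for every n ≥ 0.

Base case: h_0 = 0, and -(-2)^0 + 5^0 = -1 + 1 = 0.
Assume h_k = -(-2)^k + 5^k for some k ≥ 0.
Then h_{k+1} = -2h_k + 7·5^k = -2·(-(-2)^k + 5^k) + 7·5^k = -(-2)^{k+1} − 2·5^k + 7·5^k = -(-2)^{k+1} + 5·5^k = -(-2)^{k+1} + 5^{k+1}.
By induction, h_n = -(-2)^n + 5^n for all n ≥ 0.

h_n = -(-2)^n + 5^n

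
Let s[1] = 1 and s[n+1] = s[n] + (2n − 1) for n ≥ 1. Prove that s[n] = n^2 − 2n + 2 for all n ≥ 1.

Base case: s[1] = 1, and 1^2 − 2·1 + 2 = 1.
Assume s[r] = r^2 − 2r + 2.
Then s[r+1] = s[r] + (2r − 1) = (r^2 − 2r + 2) + (2r − 1) = r^2 + 1,
and (r+1)^2 − 2·(r+1) + 2 = r^2 + 1.
By induction, s[n] = n^2 − 2n + 2 for all n ≥ 1.

s[n] = n^2 − 2n + 2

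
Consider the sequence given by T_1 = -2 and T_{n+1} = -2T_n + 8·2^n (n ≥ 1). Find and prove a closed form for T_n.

Claim: T_n = 3·(-2)^n + 2·2^n.

Base case: T_1 = -2, and 3·(-2)^1 + 2·2^1 = -6 + 4 = -2.
Assume T_j = 3·(-2)^j + 2·2^j for some j ≥ 1.
Then T_{j+1} = -2T_j + 8·2^j = -2·(3·(-2)^j + 2·2^j) + 8·2^j = 3·(-2)^{j+1} − 4·2^j + 8·2^j = 3·(-2)^{j+1} + 4·2^j = 3·(-2)^{j+1} + 2·2^{j+1}.
Hence T_n = 3·(-2)^n + 2·2^n for every n ≥ 1, by induction.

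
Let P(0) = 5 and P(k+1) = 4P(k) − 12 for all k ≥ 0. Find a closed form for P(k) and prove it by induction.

Claim: P(k) = 4^k + 4.

Base case: P(0) = 5, and 4^0 + 4 = 1 + 4 = 5.
Assume P(j) = 4^j + 4 for some j ≥ 0.
Then P(j+1) = 4P(j) − 12 = 4·(4^j + 4) − 12 = 4^{j+1} + 16 − 12 = 4^{j+1} + 4.
This completes the inductive step, so P(k) = 4^k + 4 for all k ≥ 0.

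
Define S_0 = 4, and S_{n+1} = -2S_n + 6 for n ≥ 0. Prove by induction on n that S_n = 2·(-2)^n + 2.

Base case: S_0 = 4, and 2·(-2)^0 + 2 = 2 + 2 = 4.
Assume S_m = 2·(-2)^m + 2 for some m ≥ 0.
Then S_{m+1} = -2S_m + 6 = -2·(2·(-2)^m + 2) + 6 = -4·(-2)^m − 4 + 6 = 2·(-2)^{m+1} + 2.
This completes the inductive step, so S_n = 2·(-2)^n + 2 for all n ≥ 0.

S_n = 2·(-2)^n + 2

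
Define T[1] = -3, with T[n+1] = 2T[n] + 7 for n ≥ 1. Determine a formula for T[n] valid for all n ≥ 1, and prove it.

Claim: T[n] = 2^{n+1} − 7.

Base case: T[1] = -3, and 2^{1+1} − 7 = 4 − 7 = -3.
Assume T[r] = 2^{r+1} − 7 for some r ≥ 1.
Then T[r+1] = 2T[r] + 7 = 2·(2^{r+1} − 7) + 7 = 2^{r+2} − 14 + 7 = 2^{r+2} − 7.
By induction, T[n] = 2^{n+1} − 7 for all n ≥ 1.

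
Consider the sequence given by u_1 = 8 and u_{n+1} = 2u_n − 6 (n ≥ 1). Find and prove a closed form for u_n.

Claim: u_n = 2^n + 6.

Base case: u_1 = 8, and 2^1 + 6 = 2 + 6 = 8.
Assume u_m = 2^m + 6 for some m ≥ 1.
Then u_{m+1} = 2u_m − 6 = 2·(2^m + 6) − 6 = 2^{m+1} + 12 − 6 = 2^{m+1} + 6.
By induction, u_n = 2^n + 6 for all n ≥ 1.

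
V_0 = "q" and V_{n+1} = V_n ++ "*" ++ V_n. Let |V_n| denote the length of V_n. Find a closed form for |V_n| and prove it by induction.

Claim: |V_n| = 2^{n+1} − 1.

Base case: |V_0| = 1, and 2^{0+1} − 1 = 1.
Assume |V_m| = 2^{m+1} − 1.
Then |V_{m+1}| = |V_m| + 1 + |V_m| = 2|V_m| + 1 = 2(2^{m+1} − 1) + 1 = 2^{m+2} − 2 + 1 = 2^{m+2} − 1.
By induction, |V_n| = 2^{n+1} − 1 for all n ≥ 0.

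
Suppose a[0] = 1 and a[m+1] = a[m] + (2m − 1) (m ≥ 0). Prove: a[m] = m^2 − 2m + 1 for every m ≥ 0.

Base case: a[0] = 1, and 0^2 − 2·0 + 1 = 1.
Assume a[k] = k^2 − 2k + 1.
Then a[k+1] = a[k] + (2k − 1) = (k^2 − 2k + 1) + (2k − 1) = k^2,
and (k+1)^2 − 2·(k+1) + 1 = k^2.
This completes the inductive step, so a[m] = m^2 − 2m + 1 for all m ≥ 0.

a[m] = m^2 − 2m + 1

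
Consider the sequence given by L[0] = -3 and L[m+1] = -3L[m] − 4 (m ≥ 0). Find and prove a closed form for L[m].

Claim: L[m] = -2·(-3)^m − 1.

Base case: L[0] = -3, and -2·(-3)^0 − 1 = -2 − 1 = -3.
Assume L[r] = -2·(-3)^r − 1 for some r ≥ 0.
Then L[r+1] = -3L[r] − 4 = -3·(-2·(-3)^r − 1) − 4 = 6·(-3)^r + 3 − 4 = -2·(-3)^{r+1} − 1.
Hence L[m] = -2·(-3)^m − 1 for every m ≥ 0, by induction.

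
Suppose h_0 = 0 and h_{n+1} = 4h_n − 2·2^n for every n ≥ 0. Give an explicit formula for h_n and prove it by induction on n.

Claim: h_n = -4^n + 2^n.

Base case: h_0 = 0, and -4^0 + 2^0 = -1 + 1 = 0.
Assume h_r = -4^r + 2^r for some r ≥ 0.
Then h_{r+1} = 4h_r − 2·2^r = 4·(-4^r + 2^r) − 2·2^r = -4^{r+1} + 4·2^r − 2·2^r = -4^{r+1} + 2·2^r = -4^{r+1} + 2^{r+1}.
Hence h_n = -4^n + 2^n for every n ≥ 0, by induction.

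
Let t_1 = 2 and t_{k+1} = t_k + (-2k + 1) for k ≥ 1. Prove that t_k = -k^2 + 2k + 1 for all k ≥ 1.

Base case: t_1 = 2, and -1^2 + 2·1 + 1 = 2.
Assume t_j = -j^2 + 2j + 1.
Then t_{j+1} = t_j + (-2j + 1) = (-j^2 + 2j + 1) + (-2j + 1) = -j^2 + 2,
and -(j+1)^2 + 2·(j+1) + 1 = -j^2 + 2.
Hence t_k = -k^2 + 2k + 1 for every k ≥ 1, by induction.

t_k = -k^2 + 2k + 1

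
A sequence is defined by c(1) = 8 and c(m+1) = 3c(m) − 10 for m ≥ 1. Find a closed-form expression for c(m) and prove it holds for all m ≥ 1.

Claim: c(m) = 3^m + 5.

Base case: c(1) = 8, and 3^1 + 5 = 3 + 5 = 8.
Assume c(k) = 3^k + 5 for some k ≥ 1.
Then c(k+1) = 3c(k) − 10 = 3·(3^k + 5) − 10 = 3^{k+1} + 15 − 10 = 3^{k+1} + 5.
So the formula holds for k+1, and by induction c(m) = 3^m + 5 for all m ≥ 1.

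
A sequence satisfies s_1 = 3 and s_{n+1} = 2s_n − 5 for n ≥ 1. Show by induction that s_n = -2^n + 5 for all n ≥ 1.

Base case: s_1 = 3, and -2^1 + 5 = -2 + 5 = 3.
Assume s_m = -2^m + 5 for some m ≥ 1.
Then s_{m+1} = 2s_m − 5 = 2·(-2^m + 5) − 5 = -2^{m+1} + 10 − 5 = -2^{m+1} + 5.
So the formula holds for m+1, and by induction s_n = -2^n + 5 for all n ≥ 1.

s_n = -2^n + 5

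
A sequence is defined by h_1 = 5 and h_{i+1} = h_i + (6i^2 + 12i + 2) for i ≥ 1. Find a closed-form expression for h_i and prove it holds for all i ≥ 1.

Claim: h_i = 2i^3 + 3i^2 − 3i + 3.

Base case: h_1 = 5, and 2·1^3 + 3·1^2 − 3·1 + 3 = 5.
Assume h_j = 2j^3 + 3j^2 − 3j + 3.
Then h_{j+1} = h_j + (6j^2 + 12j + 2) = (2j^3 + 3j^2 − 3j + 3) + (6j^2 + 12j + 2) = 2j^3 + 9j^2 + 9j + 5,
and 2·(j+1)^3 + 3·(j+1)^2 − 3·(j+1) + 3 = 2j^3 + 9j^2 + 9j + 5.
This completes the inductive step, so h_i = 2i^3 + 3i^2 − 3i + 3 for all i ≥ 1.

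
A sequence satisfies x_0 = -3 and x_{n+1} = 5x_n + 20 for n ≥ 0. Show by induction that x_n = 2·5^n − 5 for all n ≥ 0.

Base case: x_0 = -3, and 2·5^0 − 5 = 2 − 5 = -3.
Assume x_m = 2·5^m − 5 for some m ≥ 0.
Then x_{m+1} = 5x_m + 20 = 5·(2·5^m − 5) + 20 = 10·5^m − 25 + 20 = 2·5^{m+1} − 5.
By induction, x_n = 2·5^n − 5 for all n ≥ 0.

x_n = 2·5^n − 5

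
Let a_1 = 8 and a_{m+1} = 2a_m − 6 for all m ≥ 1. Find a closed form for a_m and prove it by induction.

Claim: a_m = 2^m + 6.

Base case: a_1 = 8, and 2^1 + 6 = 2 + 6 = 8.
Assume a_j = 2^j + 6 for some j ≥ 1.
Then a_{j+1} = 2a_j − 6 = 2·(2^j + 6) − 6 = 2^{j+1} + 12 − 6 = 2^{j+1} + 6.
This completes the inductive step, so a_m = 2^m + 6 for all m ≥ 1.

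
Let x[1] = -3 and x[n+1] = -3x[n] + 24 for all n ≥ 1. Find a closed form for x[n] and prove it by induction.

Claim: x[n] = 3·(-3)^n + 6.

Base case: x[1] = -3, and 3·(-3)^1 + 6 = -9 + 6 = -3.
Assume x[r] = 3·(-3)^r + 6 for some r ≥ 1.
Then x[r+1] = -3x[r] + 24 = -3·(3·(-3)^r + 6) + 24 = -9·(-3)^r − 18 + 24 = 3·(-3)^{r+1} + 6.
Hence x[n] = 3·(-3)^n + 6 for every n ≥ 1, by induction.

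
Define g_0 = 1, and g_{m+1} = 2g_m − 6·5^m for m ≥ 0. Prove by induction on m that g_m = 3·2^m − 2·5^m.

Base case: g_0 = 1, and 3·2^0 − 2·5^0 = 3 − 2 = 1.
Assume g_k = 3·2^k − 2·5^k for some k ≥ 0.
Then g_{k+1} = 2g_k − 6·5^k = 2·(3·2^k − 2·5^k) − 6·5^k = 3·2^{k+1} − 4·5^k − 6·5^k = 3·2^{k+1} − 10·5^k = 3·2^{k+1} − 2·5^{k+1}.
This completes the inductive step, so g_m = 3·2^m − 2·5^m for all m ≥ 0.

g_m = 3·2^m − 2·5^m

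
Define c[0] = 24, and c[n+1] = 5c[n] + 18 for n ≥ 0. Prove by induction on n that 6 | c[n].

Base case: c[0] = 24 = 6·4, so 6 | c[0].
Assume 6 | c[j], so c[j] = 6t for some integer t.
Then c[j+1] = 5c[j] + 18 = 5·(6t) + 18 = 6(5t + 3), so 6 | c[j+1].
Hence 6 | c[n] for every n ≥ 0, by induction.

6 | c[n]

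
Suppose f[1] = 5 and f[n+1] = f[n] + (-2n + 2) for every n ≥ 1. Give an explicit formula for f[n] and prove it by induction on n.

Claim: f[n] = -n^2 + 3n + 3.

Base case: f[1] = 5, and -1^2 + 3·1 + 3 = 5.
Assume f[m] = -m^2 + 3m + 3.
Then f[m+1] = f[m] + (-2m + 2) = (-m^2 + 3m + 3) + (-2m + 2) = -m^2 + m + 5,
and -(m+1)^2 + 3·(m+1) + 3 = -m^2 + m + 5.
This completes the inductive step, so f[n] = -n^2 + 3n + 3 for all n ≥ 1.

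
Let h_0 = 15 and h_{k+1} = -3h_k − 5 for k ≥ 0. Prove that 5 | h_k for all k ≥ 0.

Base case: h_0 = 15 = 5·3, so 5 | h_0.
Assume 5 | h_r, so h_r = 5t for some integer t.
Then h_{r+1} = -3h_r − 5 = -3·(5t) − 5 = 5(-3t − 1), so 5 | h_{r+1}.
Hence 5 | h_k for every k ≥ 0, by induction.

5 | h_k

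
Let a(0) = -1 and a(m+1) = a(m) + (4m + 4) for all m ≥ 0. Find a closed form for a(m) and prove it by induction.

Claim: a(m) = 2m^2 + 2m − 1.

Base case: a(0) = -1, and 2·0^2 + 2·0 − 1 = -1.
Assume a(r) = 2r^2 + 2r − 1.
Then a(r+1) = a(r) + (4r + 4) = (2r^2 + 2r − 1) + (4r + 4) = 2r^2 + 6r + 3,
and 2·(r+1)^2 + 2·(r+1) − 1 = 2r^2 + 6r + 3.
By induction, a(m) = 2m^2 + 2m − 1 for all m ≥ 0.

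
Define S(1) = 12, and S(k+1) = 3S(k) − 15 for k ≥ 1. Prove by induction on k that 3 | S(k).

Base case: S(1) = 12 = 3·4, so 3 | S(1).
Assume 3 | S(m), so S(m) = 3t for some integer t.
Then S(m+1) = 3S(m) − 15 = 3·(3t) − 15 = 3(3t − 5), so 3 | S(m+1).
So the property holds for m+1, and by induction 3 | S(k) for all k ≥ 1.

3 | S(k)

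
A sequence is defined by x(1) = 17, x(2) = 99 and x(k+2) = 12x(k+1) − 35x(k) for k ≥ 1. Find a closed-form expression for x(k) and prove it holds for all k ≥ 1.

Claim: x(k) = 2·5^k + 7^k.

Base cases: x(1) = 17 and 2·5^1 + 7^1 = 17; x(2) = 99 and 2·5^2 + 7^2 = 99.
Assume x(j) = 2·5^j + 7^j for all 1 ≤ j ≤ r, where r ≥ 2.
Then x(r+1) = 12x(r) − 35x(r−1) = 12·(2·5^r + 7^r) − 35·(2·5^{r−1} + 7^{r−1}) = 2·(12·5 − 35)5^{r−1} + (12·7 − 35)7^{r−1} = 50·5^{r−1} + 49·7^{r−1} = 2·5^{r+1} + 7^{r+1}.
So the formula holds for r+1, and by strong induction x(k) = 2·5^k + 7^k for all k ≥ 1.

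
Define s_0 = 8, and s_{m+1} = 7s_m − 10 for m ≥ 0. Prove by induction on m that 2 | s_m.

Base case: s_0 = 8 = 2·4, so 2 | s_0.
Assume 2 | s_r, so s_r = 2t for some integer t.
Then s_{r+1} = 7s_r − 10 = 7·(2t) − 10 = 2(7t − 5), so 2 | s_{r+1}.
So the property holds for r+1, and by induction 2 | s_m for all m ≥ 0.

2 | s_m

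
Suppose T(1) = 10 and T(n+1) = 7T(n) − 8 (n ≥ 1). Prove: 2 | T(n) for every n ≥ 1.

Base case: T(1) = 10 = 2·5, so 2 | T(1).
Assume 2 | T(j), so T(j) = 2t for some integer t.
Then T(j+1) = 7T(j) − 8 = 7·(2t) − 8 = 2(7t − 4), so 2 | T(j+1).
So the property holds for j+1, and by induction 2 | T(n) for all n ≥ 1.

2 | T(n)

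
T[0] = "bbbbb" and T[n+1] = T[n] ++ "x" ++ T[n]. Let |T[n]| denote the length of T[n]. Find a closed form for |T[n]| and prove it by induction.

Claim: |T[n]| = 6·2^n − 1.

Base case: |T[0]| = 5, and 6·2^0 − 1 = 5.
Assume |T[r]| = 6·2^r − 1.
Then |T[r+1]| = |T[r]| + 1 + |T[r]| = 2|T[r]| + 1 = 2(6·2^r − 1) + 1 = 6·2^{r+1} − 2 + 1 = 6·2^{r+1} − 1.
This completes the inductive step, so |T[n]| = 6·2^n − 1 for all n ≥ 0.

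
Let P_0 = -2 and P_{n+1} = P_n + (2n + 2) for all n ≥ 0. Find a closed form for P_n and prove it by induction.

Claim: P_n = n^2 + n − 2.

Base case: P_0 = -2, and 0^2 + 0 − 2 = -2.
Assume P_m = m^2 + m − 2.
Then P_{m+1} = P_m + (2m + 2) = (m^2 + m − 2) + (2m + 2) = m^2 + 3m,
and (m+1)^2 + (m+1) − 2 = m^2 + 3m.
This completes the inductive step, so P_n = n^2 + n − 2 for all n ≥ 0.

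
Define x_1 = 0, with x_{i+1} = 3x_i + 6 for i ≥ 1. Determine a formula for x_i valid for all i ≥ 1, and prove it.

Claim: x_i = 3^i − 3.

Base case: x_1 = 0, and 3^1 − 3 = 3 − 3 = 0.
Assume x_j = 3^j − 3 for some j ≥ 1.
Then x_{j+1} = 3x_j + 6 = 3·(3^j − 3) + 6 = 3^{j+1} − 9 + 6 = 3^{j+1} − 3.
So the formula holds for j+1, and by induction x_i = 3^i − 3 for all i ≥ 1.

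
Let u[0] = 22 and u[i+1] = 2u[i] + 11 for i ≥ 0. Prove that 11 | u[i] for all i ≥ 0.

Base case: u[0] = 22 = 11·2, so 11 | u[0].
Assume 11 | u[k], so u[k] = 11t for some integer t.
Then u[k+1] = 2u[k] + 11 = 2·(11t) + 11 = 11(2t + 1), so 11 | u[k+1].
By induction, 11 | u[i] for all i ≥ 0.

11 | u[i]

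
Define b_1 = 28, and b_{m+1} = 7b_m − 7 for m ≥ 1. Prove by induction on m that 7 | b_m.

Base case: b_1 = 28 = 7·4, so 7 | b_1.
Assume 7 | b_k, so b_k = 7t for some integer t.
Then b_{k+1} = 7b_k − 7 = 7·(7t) − 7 = 7(7t − 1), so 7 | b_{k+1}.
By induction, 7 | b_m for all m ≥ 1.

7 | b_m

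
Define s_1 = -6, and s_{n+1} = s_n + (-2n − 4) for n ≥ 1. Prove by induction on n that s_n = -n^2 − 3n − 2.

Base case: s_1 = -6, and -1^2 − 3·1 − 2 = -6.
Assume s_r = -r^2 − 3r − 2.
Then s_{r+1} = s_r + (-2r − 4) = (-r^2 − 3r − 2) + (-2r − 4) = -r^2 − 5r − 6,
and -(r+1)^2 − 3·(r+1) − 2 = -r^2 − 5r − 6.
This completes the inductive step, so s_n = -n^2 − 3n − 2 for all n ≥ 1.

s_n = -n^2 − 3n − 2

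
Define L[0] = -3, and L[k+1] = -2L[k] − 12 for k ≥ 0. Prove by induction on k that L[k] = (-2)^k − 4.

Base case: L[0] = -3, and (-2)^0 − 4 = 1 − 4 = -3.
Assume L[j] = (-2)^j − 4 for some j ≥ 0.
Then L[j+1] = -2L[j] − 12 = -2·((-2)^j − 4) − 12 = -2·(-2)^j + 8 − 12 = (-2)^{j+1} − 4.
This completes the inductive step, so L[k] = (-2)^k − 4 for all k ≥ 0.

L[k] = (-2)^k − 4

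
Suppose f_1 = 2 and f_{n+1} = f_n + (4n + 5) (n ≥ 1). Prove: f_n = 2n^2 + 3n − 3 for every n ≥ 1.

Base case: f_1 = 2, and 2·1^2 + 3·1 − 3 = 2.
Assume f_k = 2k^2 + 3k − 3.
Then f_{k+1} = f_k + (4k + 5) = (2k^2 + 3k − 3) + (4k + 5) = 2k^2 + 7k + 2,
and 2·(k+1)^2 + 3·(k+1) − 3 = 2k^2 + 7k + 2.
Hence f_n = 2n^2 + 3n − 3 for every n ≥ 1, by induction.

f_n = 2n^2 + 3n − 3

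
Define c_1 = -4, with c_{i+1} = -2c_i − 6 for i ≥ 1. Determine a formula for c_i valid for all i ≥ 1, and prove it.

Claim: c_i = (-2)^i − 2.

Base case: c_1 = -4, and (-2)^1 − 2 = -2 − 2 = -4.
Assume c_j = (-2)^j − 2 for some j ≥ 1.
Then c_{j+1} = -2c_j − 6 = -2·((-2)^j − 2) − 6 = -2·(-2)^j + 4 − 6 = (-2)^{j+1} − 2.
By induction, c_i = (-2)^i − 2 for all i ≥ 1.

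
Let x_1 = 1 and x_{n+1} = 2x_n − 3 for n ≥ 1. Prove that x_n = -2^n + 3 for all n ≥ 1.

Base case: x_1 = 1, and -2^1 + 3 = -2 + 3 = 1.
Assume x_m = -2^m + 3 for some m ≥ 1.
Then x_{m+1} = 2x_m − 3 = 2·(-2^m + 3) − 3 = -2^{m+1} + 6 − 3 = -2^{m+1} + 3.
Hence x_n = -2^n + 3 for every n ≥ 1, by induction.

x_n = -2^n + 3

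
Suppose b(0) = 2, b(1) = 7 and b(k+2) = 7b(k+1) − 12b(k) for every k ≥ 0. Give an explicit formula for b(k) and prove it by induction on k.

Claim: b(k) = 4^k + 3^k.

Base cases: b(0) = 2 and 4^0 + 3^0 = 2; b(1) = 7 and 4^1 + 3^1 = 7.
Assume b(j) = 4^j + 3^j for all 0 ≤ j ≤ r, where r ≥ 1.
Then b(r+1) = 7b(r) − 12b(r−1) = 7·(4^r + 3^r) − 12·(4^{r−1} + 3^{r−1}) = (7·4 − 12)4^{r−1} + (7·3 − 12)3^{r−1} = 16·4^{r−1} + 9·3^{r−1} = 4^{r+1} + 3^{r+1}.
Hence b(k) = 4^k + 3^k for every k ≥ 0, by strong induction.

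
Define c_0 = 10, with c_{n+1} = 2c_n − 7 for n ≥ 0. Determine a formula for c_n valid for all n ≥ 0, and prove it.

Claim: c_n = 3·2^n + 7.

Base case: c_0 = 10, and 3·2^0 + 7 = 3 + 7 = 10.
Assume c_k = 3·2^k + 7 for some k ≥ 0.
Then c_{k+1} = 2c_k − 7 = 2·(3·2^k + 7) − 7 = 6·2^k + 14 − 7 = 3·2^{k+1} + 7.
Hence c_n = 3·2^n + 7 for every n ≥ 0, by induction.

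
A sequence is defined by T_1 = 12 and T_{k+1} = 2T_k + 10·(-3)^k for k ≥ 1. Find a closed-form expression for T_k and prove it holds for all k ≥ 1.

Claim: T_k = 3·2^k − 2·(-3)^k.

Base case: T_1 = 12, and 3·2^1 − 2·(-3)^1 = 6 + 6 = 12.
Assume T_r = 3·2^r − 2·(-3)^r for some r ≥ 1.
Then T_{r+1} = 2T_r + 10·(-3)^r = 2·(3·2^r − 2·(-3)^r) + 10·(-3)^r = 3·2^{r+1} − 4·(-3)^r + 10·(-3)^r = 3·2^{r+1} + 6·(-3)^r = 3·2^{r+1} − 2·(-3)^{r+1}.
Hence T_k = 3·2^k − 2·(-3)^k for every k ≥ 1, by induction.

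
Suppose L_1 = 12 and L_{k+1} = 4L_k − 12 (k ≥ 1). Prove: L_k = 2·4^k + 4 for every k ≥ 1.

Base case: L_1 = 12, and 2·4^1 + 4 = 8 + 4 = 12.
Assume L_r = 2·4^r + 4 for some r ≥ 1.
Then L_{r+1} = 4L_r − 12 = 4·(2·4^r + 4) − 12 = 8·4^r + 16 − 12 = 2·4^{r+1} + 4.
So the formula holds for r+1, and by induction L_k = 2·4^k + 4 for all k ≥ 1.

L_k = 2·4^k + 4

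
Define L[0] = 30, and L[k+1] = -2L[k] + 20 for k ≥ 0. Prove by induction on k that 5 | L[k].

Base case: L[0] = 30 = 5·6, so 5 | L[0].
Assume 5 | L[m], so L[m] = 5t for some integer t.
Then L[m+1] = -2L[m] + 20 = -2·(5t) + 20 = 5(-2t + 4), so 5 | L[m+1].
So the property holds for m+1, and by induction 5 | L[k] for all k ≥ 0.

5 | L[k]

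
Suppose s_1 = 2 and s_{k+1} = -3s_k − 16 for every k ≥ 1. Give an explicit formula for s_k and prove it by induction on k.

Claim: s_k = -2·(-3)^k − 4.

Base case: s_1 = 2, and -2·(-3)^1 − 4 = 6 − 4 = 2.
Assume s_j = -2·(-3)^j − 4 for some j ≥ 1.
Then s_{j+1} = -3s_j − 16 = -3·(-2·(-3)^j − 4) − 16 = 6·(-3)^j + 12 − 16 = -2·(-3)^{j+1} − 4.
This completes the inductive step, so s_k = -2·(-3)^k − 4 for all k ≥ 1.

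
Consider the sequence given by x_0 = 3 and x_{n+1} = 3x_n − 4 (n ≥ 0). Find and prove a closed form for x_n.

Claim: x_n = 3^n + 2.

Base case: x_0 = 3, and 3^0 + 2 = 1 + 2 = 3.
Assume x_k = 3^k + 2 for some k ≥ 0.
Then x_{k+1} = 3x_k − 4 = 3·(3^k + 2) − 4 = 3^{k+1} + 6 − 4 = 3^{k+1} + 2.
By induction, x_n = 3^n + 2 for all n ≥ 0.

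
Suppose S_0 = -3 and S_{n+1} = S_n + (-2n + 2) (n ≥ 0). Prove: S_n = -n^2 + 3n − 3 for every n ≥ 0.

Base case: S_0 = -3, and -0^2 + 3·0 − 3 = -3.
Assume S_m = -m^2 + 3m − 3.
Then S_{m+1} = S_m + (-2m + 2) = (-m^2 + 3m − 3) + (-2m + 2) = -m^2 + m − 1,
and -(m+1)^2 + 3·(m+1) − 3 = -m^2 + m − 1.
This completes the inductive step, so S_n = -n^2 + 3n − 3 for all n ≥ 0.

S_n = -n^2 + 3n − 3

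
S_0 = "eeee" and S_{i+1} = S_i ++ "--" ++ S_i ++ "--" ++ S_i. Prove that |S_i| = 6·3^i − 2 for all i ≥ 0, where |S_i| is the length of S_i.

Base case: |S_0| = 4, and 6·3^0 − 2 = 4.
Assume |S_r| = 6·3^r − 2.
Then |S_{r+1}| = 3|S_r| + 4 = 3(6·3^r − 2) + 4 = 6·3^{r+1} − 6 + 4 = 6·3^{r+1} − 2.
So the formula holds for r+1, and by induction |S_i| = 6·3^i − 2 for all i ≥ 0.

|S_i| = 6·3^i − 2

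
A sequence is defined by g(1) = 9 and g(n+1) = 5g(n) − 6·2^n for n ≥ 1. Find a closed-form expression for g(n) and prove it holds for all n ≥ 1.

Claim: g(n) = 5^n + 2·2^n.

Base case: g(1) = 9, and 5^1 + 2·2^1 = 5 + 4 = 9.
Assume g(k) = 5^k + 2·2^k for some k ≥ 1.
Then g(k+1) = 5g(k) − 6·2^k = 5·(5^k + 2·2^k) − 6·2^k = 5^{k+1} + 10·2^k − 6·2^k = 5^{k+1} + 4·2^k = 5^{k+1} + 2·2^{k+1}.
By induction, g(n) = 5^n + 2·2^n for all n ≥ 1.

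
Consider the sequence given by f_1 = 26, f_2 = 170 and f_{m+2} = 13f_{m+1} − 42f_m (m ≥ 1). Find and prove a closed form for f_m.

Claim: f_m = 2·6^m + 2·7^m.

Base cases: f_1 = 26 and 2·6^1 + 2·7^1 = 26; f_2 = 170 and 2·6^2 + 2·7^2 = 170.
Assume f_j = 2·6^j + 2·7^j for all 1 ≤ j ≤ r, where r ≥ 2.
Then f_{r+1} = 13f_r − 42f_{r−1} = 13·(2·6^r + 2·7^r) − 42·(2·6^{r−1} + 2·7^{r−1}) = 2·(13·6 − 42)6^{r−1} + 2·(13·7 − 42)7^{r−1} = 72·6^{r−1} + 98·7^{r−1} = 2·6^{r+1} + 2·7^{r+1}.
So the formula holds for r+1, and by strong induction f_m = 2·6^m + 2·7^m for all m ≥ 1.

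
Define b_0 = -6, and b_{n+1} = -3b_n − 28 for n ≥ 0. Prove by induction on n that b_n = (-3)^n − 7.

Base case: b_0 = -6, and (-3)^0 − 7 = 1 − 7 = -6.
Assume b_r = (-3)^r − 7 for some r ≥ 0.
Then b_{r+1} = -3b_r − 28 = -3·((-3)^r − 7) − 28 = -3·(-3)^r + 21 − 28 = (-3)^{r+1} − 7.
This completes the inductive step, so b_n = (-3)^n − 7 for all n ≥ 0.

b_n = (-3)^n − 7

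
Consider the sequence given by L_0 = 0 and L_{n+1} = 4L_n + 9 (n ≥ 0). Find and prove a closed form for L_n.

Claim: L_n = 3·4^n − 3.

Base case: L_0 = 0, and 3·4^0 − 3 = 3 − 3 = 0.
Assume L_j = 3·4^j − 3 for some j ≥ 0.
Then L_{j+1} = 4L_j + 9 = 4·(3·4^j − 3) + 9 = 12·4^j − 12 + 9 = 3·4^{j+1} − 3.
Hence L_n = 3·4^n − 3 for every n ≥ 0, by induction.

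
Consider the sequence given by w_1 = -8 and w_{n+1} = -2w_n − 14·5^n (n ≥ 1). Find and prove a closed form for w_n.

Claim: w_n = -(-2)^n − 2·5^n.

Base case: w_1 = -8, and -(-2)^1 − 2·5^1 = 2 − 10 = -8.
Assume w_j = -(-2)^j − 2·5^j for some j ≥ 1.
Then w_{j+1} = -2w_j − 14·5^j = -2·(-(-2)^j − 2·5^j) − 14·5^j = -(-2)^{j+1} + 4·5^j − 14·5^j = -(-2)^{j+1} − 10·5^j = -(-2)^{j+1} − 2·5^{j+1}.
So the formula holds for j+1, and by induction w_n = -(-2)^n − 2·5^n for all n ≥ 1.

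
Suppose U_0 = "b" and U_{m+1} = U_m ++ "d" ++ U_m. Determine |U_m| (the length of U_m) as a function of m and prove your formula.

Claim: |U_m| = 2^{m+1} − 1.

Base case: |U_0| = 1, and 2^{0+1} − 1 = 1.
Assume |U_r| = 2^{r+1} − 1.
Then |U_{r+1}| = |U_r| + 1 + |U_r| = 2|U_r| + 1 = 2(2^{r+1} − 1) + 1 = 2^{r+2} − 2 + 1 = 2^{r+2} − 1.
This completes the inductive step, so |U_m| = 2^{m+1} − 1 for all m ≥ 0.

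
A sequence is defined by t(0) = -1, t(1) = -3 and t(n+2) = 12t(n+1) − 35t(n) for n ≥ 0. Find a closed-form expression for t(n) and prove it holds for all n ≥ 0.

Claim: t(n) = 7^n − 2·5^n.

Base cases: t(0) = -1 and 7^0 − 2·5^0 = -1; t(1) = -3 and 7^1 − 2·5^1 = -3.
Assume t(i) = 7^i − 2·5^i for all 0 ≤ i ≤ j, where j ≥ 1.
Then t(j+1) = 12t(j) − 35t(j−1) = 12·(7^j − 2·5^j) − 35·(7^{j−1} − 2·5^{j−1}) = (12·7 − 35)7^{j−1} − 2·(12·5 − 35)5^{j−1} = 49·7^{j−1} − 50·5^{j−1} = 7^{j+1} − 2·5^{j+1}.
Hence t(n) = 7^n − 2·5^n for every n ≥ 0, by strong induction.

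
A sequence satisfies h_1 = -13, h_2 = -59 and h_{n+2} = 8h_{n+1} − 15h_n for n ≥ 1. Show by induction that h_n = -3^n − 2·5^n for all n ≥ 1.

Base cases: h_1 = -13 and -3^1 − 2·5^1 = -13; h_2 = -59 and -3^2 − 2·5^2 = -59.
Assume h_j = -3^j − 2·5^j for all 1 ≤ j ≤ m, where m ≥ 2.
Then h_{m+1} = 8h_m − 15h_{m−1} = 8·(-3^m − 2·5^m) − 15·(-3^{m−1} − 2·5^{m−1}) = -(8·3 − 15)3^{m−1} − 2·(8·5 − 15)5^{m−1} = -9·3^{m−1} − 50·5^{m−1} = -3^{m+1} − 2·5^{m+1}.
So the formula holds for m+1, and by strong induction h_n = -3^n − 2·5^n for all n ≥ 1.

h_n = -3^n − 2·5^n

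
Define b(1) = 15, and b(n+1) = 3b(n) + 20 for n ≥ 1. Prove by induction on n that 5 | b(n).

Base case: b(1) = 15 = 5·3, so 5 | b(1).
Assume 5 | b(m), so b(m) = 5t for some integer t.
Then b(m+1) = 3b(m) + 20 = 3·(5t) + 20 = 5(3t + 4), so 5 | b(m+1).
This completes the inductive step, so 5 | b(n) for all n ≥ 1.

5 | b(n)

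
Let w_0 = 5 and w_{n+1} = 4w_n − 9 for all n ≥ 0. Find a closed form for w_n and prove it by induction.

Claim: w_n = 2·4^n + 3.

Base case: w_0 = 5, and 2·4^0 + 3 = 2 + 3 = 5.
Assume w_k = 2·4^k + 3 for some k ≥ 0.
Then w_{k+1} = 4w_k − 9 = 4·(2·4^k + 3) − 9 = 8·4^k + 12 − 9 = 2·4^{k+1} + 3.
Hence w_n = 2·4^n + 3 for every n ≥ 0, by induction.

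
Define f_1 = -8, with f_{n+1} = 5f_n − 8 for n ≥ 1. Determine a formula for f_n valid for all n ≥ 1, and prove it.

Claim: f_n = -2·5^n + 2.

Base case: f_1 = -8, and -2·5^1 + 2 = -10 + 2 = -8.
Assume f_k = -2·5^k + 2 for some k ≥ 1.
Then f_{k+1} = 5f_k − 8 = 5·(-2·5^k + 2) − 8 = -10·5^k + 10 − 8 = -2·5^{k+1} + 2.
This completes the inductive step, so f_n = -2·5^n + 2 for all n ≥ 1.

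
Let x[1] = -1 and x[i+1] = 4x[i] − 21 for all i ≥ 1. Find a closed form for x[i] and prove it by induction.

Claim: x[i] = -2·4^i + 7.

Base case: x[1] = -1, and -2·4^1 + 7 = -8 + 7 = -1.
Assume x[r] = -2·4^r + 7 for some r ≥ 1.
Then x[r+1] = 4x[r] − 21 = 4·(-2·4^r + 7) − 21 = -8·4^r + 28 − 21 = -2·4^{r+1} + 7.
By induction, x[i] = -2·4^i + 7 for all i ≥ 1.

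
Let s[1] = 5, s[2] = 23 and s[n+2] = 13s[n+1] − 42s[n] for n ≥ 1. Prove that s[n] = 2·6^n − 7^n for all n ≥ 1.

Base cases: s[1] = 5 and 2·6^1 − 7^1 = 5; s[2] = 23 and 2·6^2 − 7^2 = 23.
Assume s[j] = 2·6^j − 7^j for all 1 ≤ j ≤ k, where k ≥ 2.
Then s[k+1] = 13s[k] − 42s[k−1] = 13·(2·6^k − 7^k) − 42·(2·6^{k−1} − 7^{k−1}) = 2·(13·6 − 42)6^{k−1} − (13·7 − 42)7^{k−1} = 72·6^{k−1} − 49·7^{k−1} = 2·6^{k+1} − 7^{k+1}.
So the formula holds for k+1, and by strong induction s[n] = 2·6^n − 7^n for all n ≥ 1.

s[n] = 2·6^n − 7^n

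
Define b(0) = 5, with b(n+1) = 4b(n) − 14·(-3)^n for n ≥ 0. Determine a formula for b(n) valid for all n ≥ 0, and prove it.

Claim: b(n) = 3·4^n + 2·(-3)^n.

Base case: b(0) = 5, and 3·4^0 + 2·(-3)^0 = 3 + 2 = 5.
Assume b(j) = 3·4^j + 2·(-3)^j for some j ≥ 0.
Then b(j+1) = 4b(j) − 14·(-3)^j = 4·(3·4^j + 2·(-3)^j) − 14·(-3)^j = 3·4^{j+1} + 8·(-3)^j − 14·(-3)^j = 3·4^{j+1} − 6·(-3)^j = 3·4^{j+1} + 2·(-3)^{j+1}.
By induction, b(n) = 3·4^n + 2·(-3)^n for all n ≥ 0.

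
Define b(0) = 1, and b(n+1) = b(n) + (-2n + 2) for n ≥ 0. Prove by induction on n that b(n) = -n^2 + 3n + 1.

Base case: b(0) = 1, and -0^2 + 3·0 + 1 = 1.
Assume b(m) = -m^2 + 3m + 1.
Then b(m+1) = b(m) + (-2m + 2) = (-m^2 + 3m + 1) + (-2m + 2) = -m^2 + m + 3,
and -(m+1)^2 + 3·(m+1) + 1 = -m^2 + m + 3.
Hence b(n) = -n^2 + 3n + 1 for every n ≥ 0, by induction.

b(n) = -n^2 + 3n + 1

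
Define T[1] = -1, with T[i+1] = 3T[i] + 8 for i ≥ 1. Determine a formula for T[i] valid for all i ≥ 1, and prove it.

Claim: T[i] = 3^i − 4.

Base case: T[1] = -1, and 3^1 − 4 = 3 − 4 = -1.
Assume T[m] = 3^m − 4 for some m ≥ 1.
Then T[m+1] = 3T[m] + 8 = 3·(3^m − 4) + 8 = 3^{m+1} − 12 + 8 = 3^{m+1} − 4.
Hence T[i] = 3^i − 4 for every i ≥ 1, by induction.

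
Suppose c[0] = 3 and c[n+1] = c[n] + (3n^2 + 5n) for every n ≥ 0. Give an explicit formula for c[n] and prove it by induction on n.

Claim: c[n] = n^3 + n^2 − 2n + 3.

Base case: c[0] = 3, and 0^3 + 0^2 − 2·0 + 3 = 3.
Assume c[j] = j^3 + j^2 − 2j + 3.
Then c[j+1] = c[j] + (3j^2 + 5j) = (j^3 + j^2 − 2j + 3) + (3j^2 + 5j) = j^3 + 4j^2 + 3j + 3,
and (j+1)^3 + (j+1)^2 − 2·(j+1) + 3 = j^3 + 4j^2 + 3j + 3.
This completes the inductive step, so c[n] = n^3 + n^2 − 2n + 3 for all n ≥ 0.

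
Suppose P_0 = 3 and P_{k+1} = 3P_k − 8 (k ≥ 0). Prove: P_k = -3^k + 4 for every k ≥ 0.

Base case: P_0 = 3, and -3^0 + 4 = -1 + 4 = 3.
Assume P_r = -3^r + 4 for some r ≥ 0.
Then P_{r+1} = 3P_r − 8 = 3·(-3^r + 4) − 8 = -3^{r+1} + 12 − 8 = -3^{r+1} + 4.
By induction, P_k = -3^k + 4 for all k ≥ 0.

P_k = -3^k + 4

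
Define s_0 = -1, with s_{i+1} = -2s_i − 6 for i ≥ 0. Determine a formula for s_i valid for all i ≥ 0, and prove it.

Claim: s_i = (-2)^i − 2.

Base case: s_0 = -1, and (-2)^0 − 2 = 1 − 2 = -1.
Assume s_j = (-2)^j − 2 for some j ≥ 0.
Then s_{j+1} = -2s_j − 6 = -2·((-2)^j − 2) − 6 = -2·(-2)^j + 4 − 6 = (-2)^{j+1} − 2.
Hence s_i = (-2)^i − 2 for every i ≥ 0, by induction.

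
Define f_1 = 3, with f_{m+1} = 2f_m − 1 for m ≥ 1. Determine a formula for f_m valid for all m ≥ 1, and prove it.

Claim: f_m = 2^m + 1.

Base case: f_1 = 3, and 2^1 + 1 = 2 + 1 = 3.
Assume f_j = 2^j + 1 for some j ≥ 1.
Then f_{j+1} = 2f_j − 1 = 2·(2^j + 1) − 1 = 2^{j+1} + 2 − 1 = 2^{j+1} + 1.
Hence f_m = 2^m + 1 for every m ≥ 1, by induction.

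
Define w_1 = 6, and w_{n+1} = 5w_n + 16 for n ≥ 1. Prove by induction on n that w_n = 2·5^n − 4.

Base case: w_1 = 6, and 2·5^1 − 4 = 10 − 4 = 6.
Assume w_k = 2·5^k − 4 for some k ≥ 1.
Then w_{k+1} = 5w_k + 16 = 5·(2·5^k − 4) + 16 = 10·5^k − 20 + 16 = 2·5^{k+1} − 4.
This completes the inductive step, so w_n = 2·5^n − 4 for all n ≥ 1.

w_n = 2·5^n − 4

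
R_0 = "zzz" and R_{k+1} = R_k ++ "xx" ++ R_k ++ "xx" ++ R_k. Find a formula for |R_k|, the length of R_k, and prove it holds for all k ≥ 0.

Claim: |R_k| = 5·3^k − 2.

Base case: |R_0| = 3, and 5·3^0 − 2 = 3.
Assume |R_j| = 5·3^j − 2.
Then |R_{j+1}| = 3|R_j| + 4 = 3(5·3^j − 2) + 4 = 5·3^{j+1} − 6 + 4 = 5·3^{j+1} − 2.
This completes the inductive step, so |R_k| = 5·3^k − 2 for all k ≥ 0.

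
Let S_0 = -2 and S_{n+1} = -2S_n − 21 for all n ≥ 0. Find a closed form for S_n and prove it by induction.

Claim: S_n = 5·(-2)^n − 7.

Base case: S_0 = -2, and 5·(-2)^0 − 7 = 5 − 7 = -2.
Assume S_j = 5·(-2)^j − 7 for some j ≥ 0.
Then S_{j+1} = -2S_j − 21 = -2·(5·(-2)^j − 7) − 21 = -10·(-2)^j + 14 − 21 = 5·(-2)^{j+1} − 7.
This completes the inductive step, so S_n = 5·(-2)^n − 7 for all n ≥ 0.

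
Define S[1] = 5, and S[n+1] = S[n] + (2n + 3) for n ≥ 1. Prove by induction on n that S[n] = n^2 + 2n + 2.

Base case: S[1] = 5, and 1^2 + 2·1 + 2 = 5.
Assume S[m] = m^2 + 2m + 2.
Then S[m+1] = S[m] + (2m + 3) = (m^2 + 2m + 2) + (2m + 3) = m^2 + 4m + 5,
and (m+1)^2 + 2·(m+1) + 2 = m^2 + 4m + 5.
This completes the inductive step, so S[n] = n^2 + 2n + 2 for all n ≥ 1.

S[n] = n^2 + 2n + 2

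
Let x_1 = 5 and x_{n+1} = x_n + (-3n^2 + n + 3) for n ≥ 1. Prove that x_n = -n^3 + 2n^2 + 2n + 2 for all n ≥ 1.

Base case: x_1 = 5, and -1^3 + 2·1^2 + 2·1 + 2 = 5.
Assume x_j = -j^3 + 2j^2 + 2j + 2.
Then x_{j+1} = x_j + (-3j^2 + j + 3) = (-j^3 + 2j^2 + 2j + 2) + (-3j^2 + j + 3) = -j^3 − j^2 + 3j + 5,
and -(j+1)^3 + 2·(j+1)^2 + 2·(j+1) + 2 = -j^3 − j^2 + 3j + 5.
By induction, x_n = -n^3 + 2n^2 + 2n + 2 for all n ≥ 1.

x_n = -n^3 + 2n^2 + 2n + 2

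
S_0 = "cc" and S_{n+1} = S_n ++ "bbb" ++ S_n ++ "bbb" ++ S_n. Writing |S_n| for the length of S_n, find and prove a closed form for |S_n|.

Claim: |S_n| = 5·3^n − 3.

Base case: |S_0| = 2, and 5·3^0 − 3 = 2.
Assume |S_j| = 5·3^j − 3.
Then |S_{j+1}| = 3|S_j| + 6 = 3(5·3^j − 3) + 6 = 5·3^{j+1} − 9 + 6 = 5·3^{j+1} − 3.
So the formula holds for j+1, and by induction |S_n| = 5·3^n − 3 for all n ≥ 0.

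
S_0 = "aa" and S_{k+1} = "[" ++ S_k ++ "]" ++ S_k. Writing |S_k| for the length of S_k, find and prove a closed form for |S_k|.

Claim: |S_k| = 2^{k+2} − 2.

Base case: |S_0| = 2, and 2^{0+2} − 2 = 2.
Assume |S_j| = 2^{j+2} − 2.
Then |S_{j+1}| = 1 + |S_j| + 1 + |S_j| = 2|S_j| + 2 = 2(2^{j+2} − 2) + 2 = 2^{j+3} − 4 + 2 = 2^{j+3} − 2.
By induction, |S_k| = 2^{k+2} − 2 for all k ≥ 0.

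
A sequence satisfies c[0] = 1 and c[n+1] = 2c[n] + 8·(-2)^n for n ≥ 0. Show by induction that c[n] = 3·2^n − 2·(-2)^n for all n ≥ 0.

Base case: c[0] = 1, and 3·2^0 − 2·(-2)^0 = 3 − 2 = 1.
Assume c[r] = 3·2^r − 2·(-2)^r for some r ≥ 0.
Then c[r+1] = 2c[r] + 8·(-2)^r = 2·(3·2^r − 2·(-2)^r) + 8·(-2)^r = 3·2^{r+1} − 4·(-2)^r + 8·(-2)^r = 3·2^{r+1} + 4·(-2)^r = 3·2^{r+1} − 2·(-2)^{r+1}.
By induction, c[n] = 3·2^n − 2·(-2)^n for all n ≥ 0.

c[n] = 3·2^n − 2·(-2)^n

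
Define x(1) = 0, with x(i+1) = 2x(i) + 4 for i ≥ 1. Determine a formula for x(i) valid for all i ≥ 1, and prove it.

Claim: x(i) = 2^{i+1} − 4.

Base case: x(1) = 0, and 2^{1+1} − 4 = 4 − 4 = 0.
Assume x(j) = 2^{j+1} − 4 for some j ≥ 1.
Then x(j+1) = 2x(j) + 4 = 2·(2^{j+1} − 4) + 4 = 2^{j+2} − 8 + 4 = 2^{j+2} − 4.
By induction, x(i) = 2^{i+1} − 4 for all i ≥ 1.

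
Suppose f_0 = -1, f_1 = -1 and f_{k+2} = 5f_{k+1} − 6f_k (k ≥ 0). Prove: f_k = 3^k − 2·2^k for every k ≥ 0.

Base cases: f_0 = -1 and 3^0 − 2·2^0 = -1; f_1 = -1 and 3^1 − 2·2^1 = -1.
Assume f_i = 3^i − 2·2^i for all 0 ≤ i ≤ j, where j ≥ 1.
Then f_{j+1} = 5f_j − 6f_{j−1} = 5·(3^j − 2·2^j) − 6·(3^{j−1} − 2·2^{j−1}) = (5·3 − 6)3^{j−1} − 2·(5·2 − 6)2^{j−1} = 9·3^{j−1} − 8·2^{j−1} = 3^{j+1} − 2·2^{j+1}.
By strong induction, f_k = 3^k − 2·2^k for all k ≥ 0.

f_k = 3^k − 2·2^k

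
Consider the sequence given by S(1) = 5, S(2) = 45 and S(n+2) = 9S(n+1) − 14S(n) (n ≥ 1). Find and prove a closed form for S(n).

Claim: S(n) = -2^n + 7^n.

Base cases: S(1) = 5 and -2^1 + 7^1 = 5; S(2) = 45 and -2^2 + 7^2 = 45.
Assume S(j) = -2^j + 7^j for all 1 ≤ j ≤ m, where m ≥ 2.
Then S(m+1) = 9S(m) − 14S(m−1) = 9·(-2^m + 7^m) − 14·(-2^{m−1} + 7^{m−1}) = -(9·2 − 14)2^{m−1} + (9·7 − 14)7^{m−1} = -4·2^{m−1} + 49·7^{m−1} = -2^{m+1} + 7^{m+1}.
By strong induction, S(n) = -2^n + 7^n for all n ≥ 1.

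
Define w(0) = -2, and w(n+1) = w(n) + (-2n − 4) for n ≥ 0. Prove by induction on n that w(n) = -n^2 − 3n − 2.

Base case: w(0) = -2, and -0^2 − 3·0 − 2 = -2.
Assume w(m) = -m^2 − 3m − 2.
Then w(m+1) = w(m) + (-2m − 4) = (-m^2 − 3m − 2) + (-2m − 4) = -m^2 − 5m − 6,
and -(m+1)^2 − 3·(m+1) − 2 = -m^2 − 5m − 6.
By induction, w(n) = -n^2 − 3n − 2 for all n ≥ 0.

w(n) = -n^2 − 3n − 2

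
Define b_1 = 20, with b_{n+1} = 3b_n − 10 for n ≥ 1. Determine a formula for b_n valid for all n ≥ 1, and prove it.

Claim: b_n = 5·3^n + 5.

Base case: b_1 = 20, and 5·3^1 + 5 = 15 + 5 = 20.
Assume b_m = 5·3^m + 5 for some m ≥ 1.
Then b_{m+1} = 3b_m − 10 = 3·(5·3^m + 5) − 10 = 15·3^m + 15 − 10 = 5·3^{m+1} + 5.
This completes the inductive step, so b_n = 5·3^n + 5 for all n ≥ 1.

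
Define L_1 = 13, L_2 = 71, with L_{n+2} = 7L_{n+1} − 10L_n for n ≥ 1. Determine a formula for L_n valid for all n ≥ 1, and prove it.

Claim: L_n = 3·5^n − 2^n.

Base cases: L_1 = 13 and 3·5^1 − 2^1 = 13; L_2 = 71 and 3·5^2 − 2^2 = 71.
Assume L_j = 3·5^j − 2^j for all 1 ≤ j ≤ r, where r ≥ 2.
Then L_{r+1} = 7L_r − 10L_{r−1} = 7·(3·5^r − 2^r) − 10·(3·5^{r−1} − 2^{r−1}) = 3·(7·5 − 10)5^{r−1} − (7·2 − 10)2^{r−1} = 75·5^{r−1} − 4·2^{r−1} = 3·5^{r+1} − 2^{r+1}.
By strong induction, L_n = 3·5^n − 2^n for all n ≥ 1.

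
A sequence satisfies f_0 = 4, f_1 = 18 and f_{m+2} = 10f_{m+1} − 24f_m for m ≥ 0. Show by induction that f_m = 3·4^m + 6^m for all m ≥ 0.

Base cases: f_0 = 4 and 3·4^0 + 6^0 = 4; f_1 = 18 and 3·4^1 + 6^1 = 18.
Assume f_j = 3·4^j + 6^j for all 0 ≤ j ≤ r, where r ≥ 1.
Then f_{r+1} = 10f_r − 24f_{r−1} = 10·(3·4^r + 6^r) − 24·(3·4^{r−1} + 6^{r−1}) = 3·(10·4 − 24)4^{r−1} + (10·6 − 24)6^{r−1} = 48·4^{r−1} + 36·6^{r−1} = 3·4^{r+1} + 6^{r+1}.
Hence f_m = 3·4^m + 6^m for every m ≥ 0, by strong induction.

f_m = 3·4^m + 6^m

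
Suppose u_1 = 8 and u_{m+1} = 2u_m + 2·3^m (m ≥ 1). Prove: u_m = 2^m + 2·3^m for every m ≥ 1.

Base case: u_1 = 8, and 2^1 + 2·3^1 = 2 + 6 = 8.
Assume u_r = 2^r + 2·3^r for some r ≥ 1.
Then u_{r+1} = 2u_r + 2·3^r = 2·(2^r + 2·3^r) + 2·3^r = 2^{r+1} + 4·3^r + 2·3^r = 2^{r+1} + 6·3^r = 2^{r+1} + 2·3^{r+1}.
This completes the inductive step, so u_m = 2^m + 2·3^m for all m ≥ 1.

u_m = 2^m + 2·3^m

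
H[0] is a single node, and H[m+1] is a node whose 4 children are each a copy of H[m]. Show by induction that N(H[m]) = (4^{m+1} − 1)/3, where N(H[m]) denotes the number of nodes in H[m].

Base case: N(H[0]) = 1, and (4^{0+1} − 1)/3 = 1.
Assume N(H[j]) = (4^{j+1} − 1)/3.
Then N(H[j+1]) = 1 + 4N(H[j]) = 1 + 4·(4^{j+1} − 1)/3 = 1 + (4^{j+2} − 4)/3 = (3 + 4^{j+2} − 4)/3 = (4^{j+2} − 1)/3.
This completes the inductive step, so N(H[m]) = (4^{m+1} − 1)/3 for all m ≥ 0.

N(H[m]) = (4^{m+1} − 1)/3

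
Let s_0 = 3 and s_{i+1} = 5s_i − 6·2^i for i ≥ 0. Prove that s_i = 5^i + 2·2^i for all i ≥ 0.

Base case: s_0 = 3, and 5^0 + 2·2^0 = 1 + 2 = 3.
Assume s_m = 5^m + 2·2^m for some m ≥ 0.
Then s_{m+1} = 5s_m − 6·2^m = 5·(5^m + 2·2^m) − 6·2^m = 5^{m+1} + 10·2^m − 6·2^m = 5^{m+1} + 4·2^m = 5^{m+1} + 2·2^{m+1}.
Hence s_i = 5^i + 2·2^i for every i ≥ 0, by induction.

s_i = 5^i + 2·2^i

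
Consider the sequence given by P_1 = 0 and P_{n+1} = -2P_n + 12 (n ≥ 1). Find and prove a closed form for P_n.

Claim: P_n = 2·(-2)^n + 4.

Base case: P_1 = 0, and 2·(-2)^1 + 4 = -4 + 4 = 0.
Assume P_m = 2·(-2)^m + 4 for some m ≥ 1.
Then P_{m+1} = -2P_m + 12 = -2·(2·(-2)^m + 4) + 12 = -4·(-2)^m − 8 + 12 = 2·(-2)^{m+1} + 4.
This completes the inductive step, so P_n = 2·(-2)^n + 4 for all n ≥ 1.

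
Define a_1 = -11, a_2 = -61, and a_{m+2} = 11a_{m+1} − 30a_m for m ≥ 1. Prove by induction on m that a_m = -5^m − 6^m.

Base cases: a_1 = -11 and -5^1 − 6^1 = -11; a_2 = -61 and -5^2 − 6^2 = -61.
Assume a_j = -5^j − 6^j for all 1 ≤ j ≤ r, where r ≥ 2.
Then a_{r+1} = 11a_r − 30a_{r−1} = 11·(-5^r − 6^r) − 30·(-5^{r−1} − 6^{r−1}) = -(11·5 − 30)5^{r−1} − (11·6 − 30)6^{r−1} = -25·5^{r−1} − 36·6^{r−1} = -5^{r+1} − 6^{r+1}.
Hence a_m = -5^m − 6^m for every m ≥ 1, by strong induction.

a_m = -5^m − 6^m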